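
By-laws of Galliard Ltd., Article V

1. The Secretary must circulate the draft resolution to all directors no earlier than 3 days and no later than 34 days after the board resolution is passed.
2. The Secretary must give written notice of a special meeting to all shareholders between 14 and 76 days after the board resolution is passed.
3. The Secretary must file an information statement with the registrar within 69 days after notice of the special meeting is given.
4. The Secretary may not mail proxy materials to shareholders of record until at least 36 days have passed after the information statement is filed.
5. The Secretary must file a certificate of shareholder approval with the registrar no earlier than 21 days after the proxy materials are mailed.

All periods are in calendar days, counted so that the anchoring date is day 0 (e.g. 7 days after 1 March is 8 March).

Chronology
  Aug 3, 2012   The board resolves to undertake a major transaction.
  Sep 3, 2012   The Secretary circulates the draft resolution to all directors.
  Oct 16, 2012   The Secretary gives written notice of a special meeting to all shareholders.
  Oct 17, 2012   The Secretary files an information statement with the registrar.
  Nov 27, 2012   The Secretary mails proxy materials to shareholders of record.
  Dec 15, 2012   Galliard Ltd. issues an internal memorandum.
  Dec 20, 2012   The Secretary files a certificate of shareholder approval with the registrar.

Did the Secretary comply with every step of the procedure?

Yes

Step 1: the window is 3–34 days after Aug 3, 2012 (when the board resolution is passed), so Aug 6, 2012 through Sep 6, 2012; Sep 3, 2012 falls inside that range.
Step 2: the window is 14–76 days after Aug 3, 2012 (when the board resolution is passed), so Aug 17, 2012 through Oct 18, 2012; done Oct 16, 2012, which is between those dates.
Step 3: 69 days after Oct 16, 2012 (when notice of the special meeting is given) is Dec 24, 2012; Oct 17, 2012 is within that limit.
Step 4: the earliest permitted date is 36 days after Oct 17, 2012 (when the information statement is filed), i.e. Nov 22, 2012; done Nov 27, 2012, after the minimum wait.
Step 5: the earliest permitted date is 21 days after Nov 27, 2012 (when the proxy materials are mailed), i.e. Dec 18, 2012; done Dec 20, 2012 — permitted.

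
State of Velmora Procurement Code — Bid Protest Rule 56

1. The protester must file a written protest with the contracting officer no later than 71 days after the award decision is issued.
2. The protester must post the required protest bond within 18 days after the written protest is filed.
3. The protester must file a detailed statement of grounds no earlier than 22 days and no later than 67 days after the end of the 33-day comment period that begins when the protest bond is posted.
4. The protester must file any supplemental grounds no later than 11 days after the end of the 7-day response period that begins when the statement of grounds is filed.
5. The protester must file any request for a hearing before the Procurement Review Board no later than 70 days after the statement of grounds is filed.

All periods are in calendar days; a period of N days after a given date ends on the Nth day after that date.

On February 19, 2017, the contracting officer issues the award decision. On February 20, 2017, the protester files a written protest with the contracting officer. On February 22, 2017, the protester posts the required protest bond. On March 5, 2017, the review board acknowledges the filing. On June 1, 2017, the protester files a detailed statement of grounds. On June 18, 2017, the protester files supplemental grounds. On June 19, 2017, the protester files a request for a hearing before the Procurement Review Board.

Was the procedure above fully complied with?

Yes

Step 1: 71 days after February 19, 2017 (when the award decision is issued) is May 1, 2017; completed February 20, 2017, before the deadline.
Step 2: 18 days after February 20, 2017 (when the written protest is filed) is March 10, 2017; done February 22, 2017 — timely.
Step 3: the window is 22–67 days after March 27, 2017 (end of the 33-day comment period, which began when the protest bond is posted on February 22, 2017), so April 18, 2017 through June 2, 2017; June 1, 2017 falls inside that range.
Step 4: 11 days after June 8, 2017 (end of the 7-day response period, which began when the statement of grounds is filed on June 1, 2017) is June 19, 2017; completed June 18, 2017, before the deadline.
Step 5: 70 days after June 1, 2017 (when the statement of grounds is filed) is August 10, 2017; June 19, 2017 is within that limit.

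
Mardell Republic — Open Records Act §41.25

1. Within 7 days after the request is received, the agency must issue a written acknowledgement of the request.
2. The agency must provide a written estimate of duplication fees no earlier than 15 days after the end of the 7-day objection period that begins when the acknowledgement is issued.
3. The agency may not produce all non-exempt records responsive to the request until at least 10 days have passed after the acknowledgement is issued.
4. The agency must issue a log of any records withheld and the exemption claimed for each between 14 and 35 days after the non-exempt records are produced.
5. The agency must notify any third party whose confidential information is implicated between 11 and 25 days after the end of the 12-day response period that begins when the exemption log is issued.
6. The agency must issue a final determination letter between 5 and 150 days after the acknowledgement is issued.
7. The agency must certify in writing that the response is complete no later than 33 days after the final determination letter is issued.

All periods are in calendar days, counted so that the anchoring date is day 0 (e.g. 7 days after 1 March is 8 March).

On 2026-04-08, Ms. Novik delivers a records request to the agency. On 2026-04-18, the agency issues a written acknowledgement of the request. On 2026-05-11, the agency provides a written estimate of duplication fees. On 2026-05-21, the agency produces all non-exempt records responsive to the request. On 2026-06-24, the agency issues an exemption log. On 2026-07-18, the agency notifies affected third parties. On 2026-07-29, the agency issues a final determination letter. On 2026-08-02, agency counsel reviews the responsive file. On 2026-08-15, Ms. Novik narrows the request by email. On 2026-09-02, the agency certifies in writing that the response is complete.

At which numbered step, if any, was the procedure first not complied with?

Step 1: 7 days after 2026-04-08 (when the request is received) is 2026-04-15; not done until 2026-04-18, 3 days after the deadline.
No need to go further; step 1 was not satisfied.

Step 1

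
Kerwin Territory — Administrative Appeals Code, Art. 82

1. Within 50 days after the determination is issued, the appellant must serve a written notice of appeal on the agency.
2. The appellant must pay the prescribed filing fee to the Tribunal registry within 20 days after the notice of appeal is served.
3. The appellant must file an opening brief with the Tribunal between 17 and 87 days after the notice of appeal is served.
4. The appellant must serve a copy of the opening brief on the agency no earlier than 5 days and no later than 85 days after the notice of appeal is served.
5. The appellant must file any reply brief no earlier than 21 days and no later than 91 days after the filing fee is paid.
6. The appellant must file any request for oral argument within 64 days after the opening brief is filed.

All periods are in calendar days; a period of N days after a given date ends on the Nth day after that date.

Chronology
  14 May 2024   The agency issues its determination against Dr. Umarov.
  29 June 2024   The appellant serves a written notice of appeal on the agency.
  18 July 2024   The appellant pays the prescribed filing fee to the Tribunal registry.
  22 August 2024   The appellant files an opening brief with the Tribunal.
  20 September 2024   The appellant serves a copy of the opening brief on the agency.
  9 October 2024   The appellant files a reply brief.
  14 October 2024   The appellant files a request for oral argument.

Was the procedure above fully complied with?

Yes

Step 1: 50 days after 14 May 2024 (when the determination is issued) is 3 July 2024; done 29 June 2024 — timely.
Step 2: 20 days after 29 June 2024 (when the notice of appeal is served) is 19 July 2024; completed 18 July 2024, before the deadline.
Step 3: the window is 17–87 days after 29 June 2024 (when the notice of appeal is served), so 16 July 2024 through 24 September 2024; done 22 August 2024 — within the window.
Step 4: the window is 5–85 days after 29 June 2024 (when the notice of appeal is served), so 4 July 2024 through 22 September 2024; 20 September 2024 falls inside that range.
Step 5: the window is 21–91 days after 18 July 2024 (when the filing fee is paid), so 8 August 2024 through 17 October 2024; done 9 October 2024, which is between those dates.
Step 6: 64 days after 22 August 2024 (when the opening brief is filed) is 25 October 2024; done 14 October 2024 — timely.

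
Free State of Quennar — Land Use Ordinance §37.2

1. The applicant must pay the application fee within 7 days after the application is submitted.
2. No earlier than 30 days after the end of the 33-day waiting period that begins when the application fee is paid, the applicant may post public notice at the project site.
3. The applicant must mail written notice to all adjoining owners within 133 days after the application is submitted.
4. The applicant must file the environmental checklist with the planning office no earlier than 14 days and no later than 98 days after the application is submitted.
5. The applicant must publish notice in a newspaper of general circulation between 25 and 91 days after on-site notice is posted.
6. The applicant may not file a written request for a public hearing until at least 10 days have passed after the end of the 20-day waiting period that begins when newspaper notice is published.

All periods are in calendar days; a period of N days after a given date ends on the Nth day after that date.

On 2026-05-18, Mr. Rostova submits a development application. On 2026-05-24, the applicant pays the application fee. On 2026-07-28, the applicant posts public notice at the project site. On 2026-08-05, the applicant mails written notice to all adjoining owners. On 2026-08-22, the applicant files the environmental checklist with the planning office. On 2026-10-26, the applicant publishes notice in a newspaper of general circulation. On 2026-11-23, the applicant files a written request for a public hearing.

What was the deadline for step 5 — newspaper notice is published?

Step 5 runs from 2026-07-28, when on-site notice is posted. The window is 25–91 days after 2026-07-28; it closes on 2026-10-27.

2026-10-27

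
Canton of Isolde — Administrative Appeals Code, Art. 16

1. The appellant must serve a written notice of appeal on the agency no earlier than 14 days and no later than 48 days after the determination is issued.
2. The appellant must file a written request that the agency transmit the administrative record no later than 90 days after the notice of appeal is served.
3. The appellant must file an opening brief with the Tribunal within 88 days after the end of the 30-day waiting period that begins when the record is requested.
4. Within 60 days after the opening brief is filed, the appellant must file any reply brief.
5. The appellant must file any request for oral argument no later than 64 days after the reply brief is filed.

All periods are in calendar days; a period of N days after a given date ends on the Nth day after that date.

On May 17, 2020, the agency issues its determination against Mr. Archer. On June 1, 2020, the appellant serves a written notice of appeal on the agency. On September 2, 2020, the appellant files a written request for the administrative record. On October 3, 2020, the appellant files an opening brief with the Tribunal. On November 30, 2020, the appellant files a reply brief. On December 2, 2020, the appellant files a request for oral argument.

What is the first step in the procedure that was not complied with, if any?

Step 2

(1) the permitted window runs from May 17, 2020 + 14 = May 31, 2020 to May 17, 2020 + 48 = July 4, 2020; done June 1, 2020 — within the window.
(2) due by June 1, 2020 + 90 days = August 30, 2020; not done until September 2, 2020, 3 days after the deadline.
No need to go further; step 2 was not satisfied.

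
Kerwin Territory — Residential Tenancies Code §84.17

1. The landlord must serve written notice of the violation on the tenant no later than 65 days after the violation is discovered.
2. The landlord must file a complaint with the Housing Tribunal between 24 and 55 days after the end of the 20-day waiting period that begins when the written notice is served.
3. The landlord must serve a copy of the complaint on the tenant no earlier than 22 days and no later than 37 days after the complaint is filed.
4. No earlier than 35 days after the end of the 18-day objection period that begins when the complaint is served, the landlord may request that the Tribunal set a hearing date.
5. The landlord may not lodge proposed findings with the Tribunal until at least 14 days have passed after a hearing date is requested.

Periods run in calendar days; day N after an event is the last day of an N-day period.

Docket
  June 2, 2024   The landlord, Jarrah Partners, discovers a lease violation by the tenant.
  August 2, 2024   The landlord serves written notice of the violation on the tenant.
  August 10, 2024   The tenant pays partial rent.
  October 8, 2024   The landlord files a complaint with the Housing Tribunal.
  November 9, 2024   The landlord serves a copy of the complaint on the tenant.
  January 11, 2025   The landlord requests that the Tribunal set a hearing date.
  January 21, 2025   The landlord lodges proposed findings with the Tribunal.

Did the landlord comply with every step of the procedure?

Step 1: 65 days after June 2, 2024 (when the violation is discovered) is August 6, 2024; done August 2, 2024 — timely.
Step 2: the window is 24–55 days after August 22, 2024 (end of the 20-day waiting period, which began when the written notice is served on August 2, 2024), so September 15, 2024 through October 16, 2024; October 8, 2024 falls inside that range.
Step 3: the window is 22–37 days after October 8, 2024 (when the complaint is filed), so October 30, 2024 through November 14, 2024; November 9, 2024 falls inside that range.
Step 4: the earliest permitted date is 35 days after November 27, 2024 (end of the 18-day objection period, which began when the complaint is served on November 9, 2024), i.e. January 1, 2025; done January 11, 2025 — permitted.
Step 5: the earliest permitted date is 14 days after January 11, 2025 (when a hearing date is requested), i.e. January 25, 2025; done January 21, 2025 — 4 days too early.
The procedure was therefore not followed at step 5.

No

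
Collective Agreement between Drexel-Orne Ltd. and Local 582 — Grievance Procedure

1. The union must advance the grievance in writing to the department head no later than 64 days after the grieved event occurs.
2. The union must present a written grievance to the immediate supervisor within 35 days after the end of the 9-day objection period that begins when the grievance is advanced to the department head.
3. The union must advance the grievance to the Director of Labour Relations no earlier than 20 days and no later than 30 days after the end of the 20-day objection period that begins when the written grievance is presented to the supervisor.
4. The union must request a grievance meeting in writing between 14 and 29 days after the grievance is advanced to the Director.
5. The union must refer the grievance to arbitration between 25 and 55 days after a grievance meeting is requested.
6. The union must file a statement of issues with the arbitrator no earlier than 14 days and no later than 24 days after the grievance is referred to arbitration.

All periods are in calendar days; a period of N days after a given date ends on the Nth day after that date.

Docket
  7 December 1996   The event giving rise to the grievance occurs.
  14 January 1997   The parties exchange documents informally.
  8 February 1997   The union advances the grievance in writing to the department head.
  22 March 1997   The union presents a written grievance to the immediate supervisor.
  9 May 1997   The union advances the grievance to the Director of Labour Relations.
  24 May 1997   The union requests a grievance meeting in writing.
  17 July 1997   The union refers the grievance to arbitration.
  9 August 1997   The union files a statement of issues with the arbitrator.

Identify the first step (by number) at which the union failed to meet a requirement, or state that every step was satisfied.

(1) due by 7 December 1996 + 64 days = 9 February 1997; 8 February 1997 is within that limit.
(2) due by 17 February 1997 + 35 days = 24 March 1997; completed 22 March 1997, before the deadline.
(3) the permitted window runs from 11 April 1997 + 20 = 1 May 1997 to 11 April 1997 + 30 = 11 May 1997; done 9 May 1997 — within the window.
(4) the permitted window runs from 9 May 1997 + 14 = 23 May 1997 to 9 May 1997 + 29 = 7 June 1997; done 24 May 1997 — within the window.
(5) the permitted window runs from 24 May 1997 + 25 = 18 June 1997 to 24 May 1997 + 55 = 18 July 1997; done 17 July 1997 — within the window.
(6) the permitted window runs from 17 July 1997 + 14 = 31 July 1997 to 17 July 1997 + 24 = 10 August 1997; done 9 August 1997 — within the window.

None — every step was satisfied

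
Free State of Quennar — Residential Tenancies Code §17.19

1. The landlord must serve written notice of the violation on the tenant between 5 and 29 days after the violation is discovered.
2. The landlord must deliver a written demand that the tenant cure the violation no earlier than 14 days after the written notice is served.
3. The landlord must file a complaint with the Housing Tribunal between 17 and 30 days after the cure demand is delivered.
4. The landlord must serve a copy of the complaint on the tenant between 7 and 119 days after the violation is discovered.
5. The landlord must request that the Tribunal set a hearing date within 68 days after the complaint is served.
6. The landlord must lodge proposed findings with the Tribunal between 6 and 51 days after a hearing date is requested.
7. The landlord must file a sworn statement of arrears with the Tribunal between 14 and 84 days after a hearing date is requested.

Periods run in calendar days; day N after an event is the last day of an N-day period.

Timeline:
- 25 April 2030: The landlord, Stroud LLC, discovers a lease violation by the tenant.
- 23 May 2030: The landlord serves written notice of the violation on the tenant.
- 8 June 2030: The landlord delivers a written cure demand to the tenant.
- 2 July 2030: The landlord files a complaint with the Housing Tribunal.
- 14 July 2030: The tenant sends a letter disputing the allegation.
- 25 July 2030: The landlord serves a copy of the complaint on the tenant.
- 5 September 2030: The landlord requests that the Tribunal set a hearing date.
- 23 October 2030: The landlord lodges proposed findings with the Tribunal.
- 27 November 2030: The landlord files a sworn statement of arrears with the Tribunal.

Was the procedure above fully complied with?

Step 1: the window is 5–29 days after 25 April 2030 (when the violation is discovered), so 30 April 2030 through 24 May 2030; done 23 May 2030, which is between those dates.
Step 2: the earliest permitted date is 14 days after 23 May 2030 (when the written notice is served), i.e. 6 June 2030; done 8 June 2030 — permitted.
Step 3: the window is 17–30 days after 8 June 2030 (when the cure demand is delivered), so 25 June 2030 through 8 July 2030; done 2 July 2030, which is between those dates.
Step 4: the window is 7–119 days after 25 April 2030 (when the violation is discovered), so 2 May 2030 through 22 August 2030; done 25 July 2030 — within the window.
Step 5: 68 days after 25 July 2030 (when the complaint is served) is 1 October 2030; completed 5 September 2030, before the deadline.
Step 6: the window is 6–51 days after 5 September 2030 (when a hearing date is requested), so 11 September 2030 through 26 October 2030; done 23 October 2030, which is between those dates.
Step 7: the window is 14–84 days after 5 September 2030 (when a hearing date is requested), so 19 September 2030 through 28 November 2030; done 27 November 2030, which is between those dates.

Yes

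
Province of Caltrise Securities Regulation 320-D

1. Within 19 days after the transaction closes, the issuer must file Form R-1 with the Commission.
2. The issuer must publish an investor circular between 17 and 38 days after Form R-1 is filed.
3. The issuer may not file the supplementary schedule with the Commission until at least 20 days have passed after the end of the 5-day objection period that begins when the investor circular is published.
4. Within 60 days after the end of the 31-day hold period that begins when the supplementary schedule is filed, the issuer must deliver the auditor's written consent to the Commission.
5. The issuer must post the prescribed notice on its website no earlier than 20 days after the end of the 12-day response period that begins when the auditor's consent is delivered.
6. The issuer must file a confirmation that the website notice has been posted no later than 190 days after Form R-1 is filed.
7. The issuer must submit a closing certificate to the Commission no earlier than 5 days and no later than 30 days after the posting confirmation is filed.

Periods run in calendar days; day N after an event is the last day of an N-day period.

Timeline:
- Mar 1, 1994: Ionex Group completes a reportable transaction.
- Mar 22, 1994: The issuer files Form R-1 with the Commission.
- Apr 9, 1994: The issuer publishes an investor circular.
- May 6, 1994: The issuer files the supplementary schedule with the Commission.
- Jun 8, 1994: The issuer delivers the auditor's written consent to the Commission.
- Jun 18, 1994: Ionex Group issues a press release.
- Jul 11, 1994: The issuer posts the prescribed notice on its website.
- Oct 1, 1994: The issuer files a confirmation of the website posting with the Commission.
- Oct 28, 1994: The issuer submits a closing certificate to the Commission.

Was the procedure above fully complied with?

Step 1: 19 days after Mar 1, 1994 (when the transaction closes) is Mar 20, 1994; Mar 22, 1994 misses that deadline by 2 days.

No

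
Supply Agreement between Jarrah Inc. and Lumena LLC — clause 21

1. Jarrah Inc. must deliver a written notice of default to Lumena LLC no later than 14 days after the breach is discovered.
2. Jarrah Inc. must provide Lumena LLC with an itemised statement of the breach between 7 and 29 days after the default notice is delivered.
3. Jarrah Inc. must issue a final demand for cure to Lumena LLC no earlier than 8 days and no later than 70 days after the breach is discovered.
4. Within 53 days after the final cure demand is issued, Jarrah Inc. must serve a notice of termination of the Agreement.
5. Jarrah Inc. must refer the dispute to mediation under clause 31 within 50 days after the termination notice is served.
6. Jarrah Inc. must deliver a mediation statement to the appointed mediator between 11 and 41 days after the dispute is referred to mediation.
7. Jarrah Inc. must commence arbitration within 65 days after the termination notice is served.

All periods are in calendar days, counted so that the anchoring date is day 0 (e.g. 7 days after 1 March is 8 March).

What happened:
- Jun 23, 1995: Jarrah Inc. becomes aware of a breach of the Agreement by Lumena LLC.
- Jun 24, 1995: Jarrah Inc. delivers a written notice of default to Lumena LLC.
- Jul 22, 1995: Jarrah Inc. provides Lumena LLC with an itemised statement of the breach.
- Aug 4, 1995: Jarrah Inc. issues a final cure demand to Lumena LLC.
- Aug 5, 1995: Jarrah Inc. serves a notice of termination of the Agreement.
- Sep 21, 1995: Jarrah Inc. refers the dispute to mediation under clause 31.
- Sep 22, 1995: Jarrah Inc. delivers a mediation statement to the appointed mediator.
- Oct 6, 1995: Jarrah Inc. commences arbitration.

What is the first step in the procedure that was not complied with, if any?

Step 6

Step 1 — counting 14 days from Jun 23, 1995 (when the breach is discovered) gives a deadline of Jul 7, 1995; Jun 24, 1995 is within that limit.
Step 2 — 7 and 29 days from Jun 24, 1995 (when the default notice is delivered) are Jul 1, 1995 and Jul 23, 1995 respectively; done Jul 22, 1995, which is between those dates.
Step 3 — 8 and 70 days from Jun 23, 1995 (when the breach is discovered) are Jul 1, 1995 and Sep 1, 1995 respectively; done Aug 4, 1995, which is between those dates.
Step 4 — counting 53 days from Aug 4, 1995 (when the final cure demand is issued) gives a deadline of Sep 26, 1995; completed Aug 5, 1995, before the deadline.
Step 5 — counting 50 days from Aug 5, 1995 (when the termination notice is served) gives a deadline of Sep 24, 1995; Sep 21, 1995 is within that limit.
Step 6 — 11 and 41 days from Sep 21, 1995 (when the dispute is referred to mediation) are Oct 2, 1995 and Nov 1, 1995 respectively; done Sep 22, 1995 — 10 days before the window opened.
No need to go further; step 6 was not satisfied.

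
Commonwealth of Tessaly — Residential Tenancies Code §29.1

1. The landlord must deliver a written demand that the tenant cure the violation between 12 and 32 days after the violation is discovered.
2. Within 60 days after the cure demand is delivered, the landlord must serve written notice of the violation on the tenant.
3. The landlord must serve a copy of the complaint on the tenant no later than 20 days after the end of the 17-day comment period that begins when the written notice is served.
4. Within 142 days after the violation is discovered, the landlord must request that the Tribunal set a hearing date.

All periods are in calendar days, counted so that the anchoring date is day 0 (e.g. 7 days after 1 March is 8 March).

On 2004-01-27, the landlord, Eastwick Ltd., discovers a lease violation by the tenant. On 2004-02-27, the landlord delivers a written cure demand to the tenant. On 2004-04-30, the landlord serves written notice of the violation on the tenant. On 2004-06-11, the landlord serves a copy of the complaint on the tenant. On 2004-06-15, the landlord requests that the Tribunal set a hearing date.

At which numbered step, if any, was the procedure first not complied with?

Step 2

(1) the permitted window runs from 2004-01-27 + 12 = 2004-02-08 to 2004-01-27 + 32 = 2004-02-28; done 2004-02-27 — within the window.
(2) due by 2004-02-27 + 60 days = 2004-04-27; not done until 2004-04-30, 3 days after the deadline.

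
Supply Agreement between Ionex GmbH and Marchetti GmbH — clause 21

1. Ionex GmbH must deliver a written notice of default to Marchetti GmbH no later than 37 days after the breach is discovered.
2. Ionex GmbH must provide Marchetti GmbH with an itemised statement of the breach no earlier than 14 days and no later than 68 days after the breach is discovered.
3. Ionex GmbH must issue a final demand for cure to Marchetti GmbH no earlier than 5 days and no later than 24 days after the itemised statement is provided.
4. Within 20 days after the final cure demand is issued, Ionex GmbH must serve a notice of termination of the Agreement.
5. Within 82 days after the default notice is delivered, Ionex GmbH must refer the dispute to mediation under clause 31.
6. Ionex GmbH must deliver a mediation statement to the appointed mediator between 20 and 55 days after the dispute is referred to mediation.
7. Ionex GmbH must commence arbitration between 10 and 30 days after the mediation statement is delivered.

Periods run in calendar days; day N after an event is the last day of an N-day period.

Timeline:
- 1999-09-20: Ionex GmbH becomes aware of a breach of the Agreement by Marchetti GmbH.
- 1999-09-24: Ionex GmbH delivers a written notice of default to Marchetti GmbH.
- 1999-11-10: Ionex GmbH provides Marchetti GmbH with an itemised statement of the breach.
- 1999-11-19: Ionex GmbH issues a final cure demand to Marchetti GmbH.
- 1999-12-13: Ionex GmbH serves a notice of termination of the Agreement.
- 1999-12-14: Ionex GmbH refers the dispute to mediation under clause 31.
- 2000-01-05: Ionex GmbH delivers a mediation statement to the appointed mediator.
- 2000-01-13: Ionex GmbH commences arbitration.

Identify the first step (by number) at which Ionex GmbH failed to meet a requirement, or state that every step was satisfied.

Step 1: 37 days after 1999-09-20 (when the breach is discovered) is 1999-10-27; 1999-09-24 is within that limit.
Step 2: the window is 14–68 days after 1999-09-20 (when the breach is discovered), so 1999-10-04 through 1999-11-27; 1999-11-10 falls inside that range.
Step 3: the window is 5–24 days after 1999-11-10 (when the itemised statement is provided), so 1999-11-15 through 1999-12-04; done 1999-11-19, which is between those dates.
Step 4: 20 days after 1999-11-19 (when the final cure demand is issued) is 1999-12-09; not done until 1999-12-13, 4 days after the deadline.

Step 4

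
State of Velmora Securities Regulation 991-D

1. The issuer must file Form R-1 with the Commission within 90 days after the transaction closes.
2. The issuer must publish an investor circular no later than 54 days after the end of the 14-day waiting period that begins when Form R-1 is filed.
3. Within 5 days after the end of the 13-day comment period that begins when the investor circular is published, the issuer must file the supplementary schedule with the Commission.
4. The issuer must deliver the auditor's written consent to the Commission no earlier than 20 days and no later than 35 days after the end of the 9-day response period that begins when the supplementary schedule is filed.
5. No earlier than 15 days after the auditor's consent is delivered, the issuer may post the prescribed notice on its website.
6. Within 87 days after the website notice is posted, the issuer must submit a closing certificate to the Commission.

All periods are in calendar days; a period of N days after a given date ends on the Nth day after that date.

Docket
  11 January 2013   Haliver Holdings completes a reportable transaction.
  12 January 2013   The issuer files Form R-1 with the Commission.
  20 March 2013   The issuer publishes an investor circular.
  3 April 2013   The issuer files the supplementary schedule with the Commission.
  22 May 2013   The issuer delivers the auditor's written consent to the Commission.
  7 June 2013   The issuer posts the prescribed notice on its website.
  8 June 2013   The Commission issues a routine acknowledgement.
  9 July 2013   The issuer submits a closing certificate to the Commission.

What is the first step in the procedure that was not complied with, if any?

Step 1 — counting 90 days from 11 January 2013 (when the transaction closes) gives a deadline of 11 April 2013; done 12 January 2013 — timely.
Step 2 — counting 54 days from 26 January 2013 (end of the 14-day waiting period, which began when Form R-1 is filed on 12 January 2013) gives a deadline of 21 March 2013; 20 March 2013 is within that limit.
Step 3 — counting 5 days from 2 April 2013 (end of the 13-day comment period, which began when the investor circular is published on 20 March 2013) gives a deadline of 7 April 2013; 3 April 2013 is within that limit.
Step 4 — 20 and 35 days from 12 April 2013 (end of the 9-day response period, which began when the supplementary schedule is filed on 3 April 2013) are 2 May 2013 and 17 May 2013 respectively; done 22 May 2013 — 5 days after the window closed.
The procedure was therefore not followed at step 4.

Step 4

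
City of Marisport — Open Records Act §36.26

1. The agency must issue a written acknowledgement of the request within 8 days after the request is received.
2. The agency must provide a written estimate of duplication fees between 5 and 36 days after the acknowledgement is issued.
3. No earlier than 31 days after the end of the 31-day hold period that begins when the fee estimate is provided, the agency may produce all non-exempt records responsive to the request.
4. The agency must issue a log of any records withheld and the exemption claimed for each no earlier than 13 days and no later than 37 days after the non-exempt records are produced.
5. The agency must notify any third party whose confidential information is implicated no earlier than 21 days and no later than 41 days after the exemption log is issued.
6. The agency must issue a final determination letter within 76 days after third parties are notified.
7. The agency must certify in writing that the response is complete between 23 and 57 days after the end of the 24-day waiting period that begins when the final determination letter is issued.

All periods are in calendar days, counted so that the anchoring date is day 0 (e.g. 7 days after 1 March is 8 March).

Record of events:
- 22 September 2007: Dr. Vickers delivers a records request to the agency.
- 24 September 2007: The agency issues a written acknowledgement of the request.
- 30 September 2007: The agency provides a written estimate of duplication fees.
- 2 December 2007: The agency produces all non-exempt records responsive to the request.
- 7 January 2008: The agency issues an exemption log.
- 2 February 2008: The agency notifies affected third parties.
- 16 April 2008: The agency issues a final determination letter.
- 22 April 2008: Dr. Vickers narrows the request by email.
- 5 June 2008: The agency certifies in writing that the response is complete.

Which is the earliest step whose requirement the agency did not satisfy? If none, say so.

None — every step was satisfied

(1) due by 22 September 2007 + 8 days = 30 September 2007; 24 September 2007 is within that limit.
(2) the permitted window runs from 24 September 2007 + 5 = 29 September 2007 to 24 September 2007 + 36 = 30 October 2007; 30 September 2007 falls inside that range.
(3) permitted from 31 October 2007 + 31 days = 1 December 2007 onward; 2 December 2007 is on or after that date.
(4) the permitted window runs from 2 December 2007 + 13 = 15 December 2007 to 2 December 2007 + 37 = 8 January 2008; done 7 January 2008 — within the window.
(5) the permitted window runs from 7 January 2008 + 21 = 28 January 2008 to 7 January 2008 + 41 = 17 February 2008; done 2 February 2008, which is between those dates.
(6) due by 2 February 2008 + 76 days = 18 April 2008; done 16 April 2008 — timely.
(7) the permitted window runs from 10 May 2008 + 23 = 2 June 2008 to 10 May 2008 + 57 = 6 July 2008; 5 June 2008 falls inside that range.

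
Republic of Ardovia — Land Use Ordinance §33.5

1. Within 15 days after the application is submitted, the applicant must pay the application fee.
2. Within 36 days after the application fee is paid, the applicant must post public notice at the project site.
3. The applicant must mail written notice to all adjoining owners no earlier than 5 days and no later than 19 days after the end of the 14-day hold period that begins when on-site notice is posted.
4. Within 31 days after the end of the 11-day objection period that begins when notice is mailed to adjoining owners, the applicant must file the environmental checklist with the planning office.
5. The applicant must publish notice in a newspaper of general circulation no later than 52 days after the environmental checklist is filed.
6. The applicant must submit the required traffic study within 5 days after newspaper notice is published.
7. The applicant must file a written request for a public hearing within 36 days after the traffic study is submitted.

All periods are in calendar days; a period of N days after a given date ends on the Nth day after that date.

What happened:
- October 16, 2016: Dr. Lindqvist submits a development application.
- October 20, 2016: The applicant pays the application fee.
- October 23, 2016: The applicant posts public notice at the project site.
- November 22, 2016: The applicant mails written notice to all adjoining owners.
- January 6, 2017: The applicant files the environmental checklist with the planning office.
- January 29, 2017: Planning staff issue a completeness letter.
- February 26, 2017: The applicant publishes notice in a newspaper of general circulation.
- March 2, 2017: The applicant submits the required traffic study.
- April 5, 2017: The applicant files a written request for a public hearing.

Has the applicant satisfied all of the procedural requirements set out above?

No

Step 1: 15 days after October 16, 2016 (when the application is submitted) is October 31, 2016; completed October 20, 2016, before the deadline.
Step 2: 36 days after October 20, 2016 (when the application fee is paid) is November 25, 2016; done October 23, 2016 — timely.
Step 3: the window is 5–19 days after November 6, 2016 (end of the 14-day hold period, which began when on-site notice is posted on October 23, 2016), so November 11, 2016 through November 25, 2016; done November 22, 2016, which is between those dates.
Step 4: 31 days after December 3, 2016 (end of the 11-day objection period, which began when notice is mailed to adjoining owners on November 22, 2016) is January 3, 2017; done January 6, 2017 — 3 days late.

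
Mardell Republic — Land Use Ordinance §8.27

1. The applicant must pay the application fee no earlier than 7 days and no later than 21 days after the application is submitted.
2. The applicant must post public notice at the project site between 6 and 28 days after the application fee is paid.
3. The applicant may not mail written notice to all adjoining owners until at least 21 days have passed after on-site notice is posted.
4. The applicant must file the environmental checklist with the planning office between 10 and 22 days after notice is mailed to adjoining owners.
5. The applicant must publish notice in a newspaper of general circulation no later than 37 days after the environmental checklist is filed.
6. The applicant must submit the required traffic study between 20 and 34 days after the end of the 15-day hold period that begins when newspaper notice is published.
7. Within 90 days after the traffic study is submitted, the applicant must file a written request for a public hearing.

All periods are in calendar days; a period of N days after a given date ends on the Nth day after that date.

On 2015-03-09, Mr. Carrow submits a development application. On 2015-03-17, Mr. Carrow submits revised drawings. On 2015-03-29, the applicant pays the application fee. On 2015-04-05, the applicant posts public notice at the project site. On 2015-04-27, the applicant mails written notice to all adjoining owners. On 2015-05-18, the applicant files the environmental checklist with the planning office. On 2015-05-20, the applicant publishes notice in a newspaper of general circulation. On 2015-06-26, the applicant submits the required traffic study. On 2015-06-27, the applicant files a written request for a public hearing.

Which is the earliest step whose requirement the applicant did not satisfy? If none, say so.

(1) the permitted window runs from 2015-03-09 + 7 = 2015-03-16 to 2015-03-09 + 21 = 2015-03-30; done 2015-03-29 — within the window.
(2) the permitted window runs from 2015-03-29 + 6 = 2015-04-04 to 2015-03-29 + 28 = 2015-04-26; done 2015-04-05, which is between those dates.
(3) permitted from 2015-04-05 + 21 days = 2015-04-26 onward; 2015-04-27 is on or after that date.
(4) the permitted window runs from 2015-04-27 + 10 = 2015-05-07 to 2015-04-27 + 22 = 2015-05-19; done 2015-05-18 — within the window.
(5) due by 2015-05-18 + 37 days = 2015-06-24; 2015-05-20 is within that limit.
(6) the permitted window runs from 2015-06-04 + 20 = 2015-06-24 to 2015-06-04 + 34 = 2015-07-08; 2015-06-26 falls inside that range.
(7) due by 2015-06-26 + 90 days = 2015-09-24; completed 2015-06-27, before the deadline.

None — every step was satisfied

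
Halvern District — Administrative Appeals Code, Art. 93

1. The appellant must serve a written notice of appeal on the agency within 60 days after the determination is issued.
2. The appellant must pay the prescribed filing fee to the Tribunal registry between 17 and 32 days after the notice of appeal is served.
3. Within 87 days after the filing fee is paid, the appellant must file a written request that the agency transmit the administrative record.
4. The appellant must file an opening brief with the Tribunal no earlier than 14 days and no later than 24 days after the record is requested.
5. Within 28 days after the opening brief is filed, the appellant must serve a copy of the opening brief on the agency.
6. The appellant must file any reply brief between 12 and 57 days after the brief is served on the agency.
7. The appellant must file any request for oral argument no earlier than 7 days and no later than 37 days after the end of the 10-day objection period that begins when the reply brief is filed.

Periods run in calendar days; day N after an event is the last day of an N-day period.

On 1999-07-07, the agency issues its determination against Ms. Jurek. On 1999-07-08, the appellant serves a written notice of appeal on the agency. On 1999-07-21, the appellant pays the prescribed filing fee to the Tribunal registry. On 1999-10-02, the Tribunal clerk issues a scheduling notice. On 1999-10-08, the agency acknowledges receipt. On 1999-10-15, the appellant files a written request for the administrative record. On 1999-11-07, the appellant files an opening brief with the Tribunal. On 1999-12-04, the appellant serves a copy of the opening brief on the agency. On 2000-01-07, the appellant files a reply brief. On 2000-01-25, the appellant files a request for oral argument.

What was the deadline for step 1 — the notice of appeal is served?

1999-09-05

Step 1 runs from 1999-07-07, when the determination is issued. 60 days after 1999-07-07 is 1999-09-05.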